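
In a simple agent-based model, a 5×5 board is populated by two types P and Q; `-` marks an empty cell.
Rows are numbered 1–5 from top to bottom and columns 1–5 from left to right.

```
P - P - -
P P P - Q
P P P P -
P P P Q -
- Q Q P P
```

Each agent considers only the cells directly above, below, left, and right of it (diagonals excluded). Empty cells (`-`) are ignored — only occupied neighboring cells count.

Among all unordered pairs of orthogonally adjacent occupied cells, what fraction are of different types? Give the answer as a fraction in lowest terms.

6/23

Scan each occupied cell's neighbors to the right and below so each pair is counted once.
Row 1: P(1,1)–P(2,1)= P(1,3)–P(2,3)=  → 0/2 unlike.
Row 2: P(2,1)–P(2,2)= P(2,1)–P(3,1)= P(2,2)–P(2,3)= P(2,2)–P(3,2)= P(2,3)–P(3,3)=  → 0/5 unlike.
Row 3: P(3,1)–P(3,2)= P(3,1)–P(4,1)= P(3,2)–P(3,3)= P(3,2)–P(4,2)= P(3,3)–P(3,4)= P(3,3)–P(4,3)= P(3,4)–Q(4,4)≠  → 1/7 unlike.
Row 4: P(4,1)–P(4,2)= P(4,2)–P(4,3)= P(4,2)–Q(5,2)≠ P(4,3)–Q(4,4)≠ P(4,3)–Q(5,3)≠ Q(4,4)–P(5,4)≠  → 4/6 unlike.
Row 5: Q(5,2)–Q(5,3)= Q(5,3)–P(5,4)≠ P(5,4)–P(5,5)=  → 1/3 unlike.
Total adjacent occupied pairs: 23; unlike-type pairs: 6.
6/23 is already in lowest terms.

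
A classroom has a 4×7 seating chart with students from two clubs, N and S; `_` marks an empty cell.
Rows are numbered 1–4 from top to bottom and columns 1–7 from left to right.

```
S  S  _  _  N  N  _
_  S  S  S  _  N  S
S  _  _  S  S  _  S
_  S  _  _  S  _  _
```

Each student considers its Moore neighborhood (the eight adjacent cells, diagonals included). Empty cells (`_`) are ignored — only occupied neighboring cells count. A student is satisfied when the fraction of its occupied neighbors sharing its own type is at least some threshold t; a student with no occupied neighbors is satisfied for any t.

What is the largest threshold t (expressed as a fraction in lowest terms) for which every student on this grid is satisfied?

1/3

(1,1)S 2/2
(1,2)S 3/3
(1,5)N 2/3
(1,6)N 2/3
(2,2)S 4/4
(2,3)S 4/4
(2,4)S 3/4
(2,6)N 2/5
(2,7)S 1/3
(3,1)S 2/2
(3,4)S 4/4
(3,5)S 3/4
(3,7)S 1/2
(4,2)S 1/1
(4,5)S 2/2
The smallest same-type fraction is 1/3 at (2,7), which reduces to 1/3. Any threshold above that leaves this student unsatisfied.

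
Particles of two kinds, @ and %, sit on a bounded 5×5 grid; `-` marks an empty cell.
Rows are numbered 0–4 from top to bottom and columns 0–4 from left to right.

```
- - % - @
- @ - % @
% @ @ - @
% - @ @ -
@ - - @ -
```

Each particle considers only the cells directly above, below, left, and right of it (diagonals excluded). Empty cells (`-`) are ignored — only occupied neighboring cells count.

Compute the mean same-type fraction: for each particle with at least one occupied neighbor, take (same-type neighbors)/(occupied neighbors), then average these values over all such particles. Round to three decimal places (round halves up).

(0,2)% — no occupied neighbors
(0,4)@ 1/1
(1,1)@ 1/1
(1,3)% 0/1
(1,4)@ 2/3
(2,0)% 1/2
(2,1)@ 2/3
(2,2)@ 2/2
(2,4)@ 1/1
(3,0)% 1/2
(3,2)@ 2/2
(3,3)@ 2/2
(4,0)@ 0/1
(4,3)@ 1/1
Sum over 13 particles: 1/1 + 1/1 + 0/1 + 2/3 + 1/2 + 2/3 + 2/2 + 1/1 + 1/2 + 2/2 + 2/2 + 0/1 + 1/1 = 28/3; mean = 28/3 ÷ 13 = 28/39 = 0.717948… → 0.718.

0.718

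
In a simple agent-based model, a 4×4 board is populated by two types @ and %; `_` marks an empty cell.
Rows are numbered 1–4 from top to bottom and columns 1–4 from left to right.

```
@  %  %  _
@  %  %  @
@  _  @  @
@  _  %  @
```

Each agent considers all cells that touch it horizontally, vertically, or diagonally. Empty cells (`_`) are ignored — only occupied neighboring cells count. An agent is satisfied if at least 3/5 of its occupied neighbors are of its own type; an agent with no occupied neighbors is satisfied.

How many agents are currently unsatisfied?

7

(1,1)@ 1/3 unhappy
(1,2)% 3/5 ok
(1,3)% 3/4 ok
(2,1)@ 2/4 unhappy
(2,2)% 3/7 unhappy
(2,3)% 3/6 unhappy
(2,4)@ 2/4 unhappy
(3,1)@ 2/3 ok
(3,3)@ 3/6 unhappy
(3,4)@ 3/5 ok
(4,1)@ 1/1 ok
(4,3)% 0/3 unhappy
(4,4)@ 2/3 ok
Unsatisfied: (1,1), (2,1), (2,2), (2,3), (2,4), (3,3), (4,3) — 7 in total.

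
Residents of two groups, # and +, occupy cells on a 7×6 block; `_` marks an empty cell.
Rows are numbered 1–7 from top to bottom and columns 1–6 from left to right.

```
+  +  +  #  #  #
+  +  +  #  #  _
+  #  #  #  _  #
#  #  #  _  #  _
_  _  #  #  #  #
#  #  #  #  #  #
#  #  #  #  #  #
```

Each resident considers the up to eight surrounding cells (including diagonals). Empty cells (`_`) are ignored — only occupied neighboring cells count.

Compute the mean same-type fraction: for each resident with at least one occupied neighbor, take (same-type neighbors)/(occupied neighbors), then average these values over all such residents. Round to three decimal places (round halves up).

0.883

Row 1: (1,1)+ 3/3 · (1,2)+ 5/5 · (1,3)+ 3/5 · (1,4)# 3/5 · (1,5)# 4/4 · (1,6)# 2/2
Row 2: (2,1)+ 4/5 · (2,2)+ 6/8 · (2,3)+ 3/8 · (2,4)# 5/7 · (2,5)# 6/6
Row 3: (3,1)+ 2/5 · (3,2)# 4/8 · (3,3)# 5/7 · (3,4)# 5/6 · (3,6)# 2/2
Row 4: (4,1)# 2/3 · (4,2)# 5/6 · (4,3)# 6/6 · (4,5)# 5/5
Row 5: (5,3)# 6/6 · (5,4)# 7/7 · (5,5)# 6/6 · (5,6)# 4/4
Row 6: (6,1)# 3/3 · (6,2)# 6/6 · (6,3)# 7/7 · (6,4)# 8/8 · (6,5)# 8/8 · (6,6)# 5/5
Row 7: (7,1)# 3/3 · (7,2)# 5/5 · (7,3)# 5/5 · (7,4)# 5/5 · (7,5)# 5/5 · (7,6)# 3/3
Sum over 36 residents: 3/3 + 5/5 + 3/5 + 3/5 + 4/4 + 2/2 + 4/5 + 6/8 + 3/8 + 5/7 + 6/6 + 2/5 + 4/8 + 5/7 + 5/6 + 2/2 + 2/3 + 5/6 + 6/6 + 5/5 + 6/6 + 7/7 + 6/6 + 4/4 + 3/3 + 6/6 + 7/7 + 8/8 + 8/8 + 5/5 + 3/3 + 5/5 + 5/5 + 5/5 + 5/5 + 3/3 = 26701/840; mean = 26701/840 ÷ 36 = 26701/30240 = 0.882969… → 0.883.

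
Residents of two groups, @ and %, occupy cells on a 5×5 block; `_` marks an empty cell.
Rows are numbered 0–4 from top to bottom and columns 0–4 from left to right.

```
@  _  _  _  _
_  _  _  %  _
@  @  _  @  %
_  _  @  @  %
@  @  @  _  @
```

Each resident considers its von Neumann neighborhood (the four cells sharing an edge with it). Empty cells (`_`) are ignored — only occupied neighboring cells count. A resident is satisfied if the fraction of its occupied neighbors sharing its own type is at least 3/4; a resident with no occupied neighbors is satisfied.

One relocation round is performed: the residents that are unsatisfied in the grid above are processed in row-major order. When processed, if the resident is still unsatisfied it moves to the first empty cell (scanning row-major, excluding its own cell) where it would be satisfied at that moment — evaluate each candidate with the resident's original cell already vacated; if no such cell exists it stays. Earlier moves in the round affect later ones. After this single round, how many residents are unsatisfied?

Initially unsatisfied (in order): (1,3), (2,3), (2,4), (3,3), (3,4), (4,4).
  (1,3) → (0,2).
  (2,3) → (0,4).
  (2,4): now satisfied by earlier moves; stays.
  (3,3) → (1,0).
  (3,4) → (1,2).
  (4,4): now satisfied by earlier moves; stays.
Resulting grid:
@ _ % _ @
@ _ % _ _
@ @ _ _ %
_ _ @ _ _
@ @ @ _ @
All satisfied now.

0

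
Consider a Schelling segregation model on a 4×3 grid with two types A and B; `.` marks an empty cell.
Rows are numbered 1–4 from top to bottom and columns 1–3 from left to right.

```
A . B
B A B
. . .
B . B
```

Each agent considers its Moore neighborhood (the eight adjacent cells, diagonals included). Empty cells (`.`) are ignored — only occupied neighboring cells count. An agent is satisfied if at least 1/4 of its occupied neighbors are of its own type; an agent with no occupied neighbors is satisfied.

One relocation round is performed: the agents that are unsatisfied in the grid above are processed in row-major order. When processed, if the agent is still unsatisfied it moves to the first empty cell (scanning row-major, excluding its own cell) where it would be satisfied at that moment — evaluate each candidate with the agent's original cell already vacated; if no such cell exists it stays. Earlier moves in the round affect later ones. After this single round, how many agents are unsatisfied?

Initially unsatisfied (in order): (2,1).
  (2,1) → (1,2).
Resulting grid:
A B B
. A B
. . .
B . B
All satisfied now.

0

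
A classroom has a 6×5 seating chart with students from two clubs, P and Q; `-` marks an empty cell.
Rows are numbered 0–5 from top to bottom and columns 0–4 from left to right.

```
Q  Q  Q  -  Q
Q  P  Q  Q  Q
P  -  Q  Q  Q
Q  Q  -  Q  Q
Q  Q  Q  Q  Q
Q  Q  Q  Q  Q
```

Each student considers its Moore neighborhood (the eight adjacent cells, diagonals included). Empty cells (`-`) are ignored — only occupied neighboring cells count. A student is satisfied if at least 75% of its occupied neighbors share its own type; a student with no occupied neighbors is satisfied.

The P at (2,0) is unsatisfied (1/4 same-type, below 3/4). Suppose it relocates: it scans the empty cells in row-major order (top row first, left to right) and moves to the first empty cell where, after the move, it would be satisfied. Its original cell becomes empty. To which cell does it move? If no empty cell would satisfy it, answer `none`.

none

Vacating (2,0). Empty cells in order:
  (0,3): 0/5 same-type → still unsatisfied.
  (2,1): 1/6 same-type → still unsatisfied.
  (3,2): 0/7 same-type → still unsatisfied.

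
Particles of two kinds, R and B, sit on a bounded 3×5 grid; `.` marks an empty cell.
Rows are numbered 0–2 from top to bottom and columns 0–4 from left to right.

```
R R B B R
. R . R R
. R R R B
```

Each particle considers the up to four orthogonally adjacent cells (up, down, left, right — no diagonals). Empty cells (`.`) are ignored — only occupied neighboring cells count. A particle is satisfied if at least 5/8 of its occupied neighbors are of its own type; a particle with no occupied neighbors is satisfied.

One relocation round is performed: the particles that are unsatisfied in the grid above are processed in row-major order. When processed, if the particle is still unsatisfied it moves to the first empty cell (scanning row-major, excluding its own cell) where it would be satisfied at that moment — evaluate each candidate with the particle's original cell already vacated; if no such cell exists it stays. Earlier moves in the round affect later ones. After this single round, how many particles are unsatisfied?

4

Initially unsatisfied (in order): (0,2), (0,3), (0,4), (2,4).
  (0,2): no empty cell satisfies it; stays.
  (0,3): no empty cell satisfies it; stays.
  (0,4) → (1,0).
  (2,4): no empty cell satisfies it; stays.
Resulting grid:
R R B B .
R R . R R
. R R R B
Unsatisfied now: (0,2), (0,3), (1,4), (2,4).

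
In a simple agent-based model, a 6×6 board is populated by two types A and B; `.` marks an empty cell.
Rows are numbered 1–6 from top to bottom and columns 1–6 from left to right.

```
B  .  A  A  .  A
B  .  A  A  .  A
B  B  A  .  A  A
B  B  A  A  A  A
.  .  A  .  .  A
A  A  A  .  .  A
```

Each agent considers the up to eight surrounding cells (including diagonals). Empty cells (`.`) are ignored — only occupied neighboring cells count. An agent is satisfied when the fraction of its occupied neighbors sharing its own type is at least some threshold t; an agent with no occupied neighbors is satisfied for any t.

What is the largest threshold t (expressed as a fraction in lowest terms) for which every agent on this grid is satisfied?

1/2

Row 1: (1,1)B 1/1 · (1,3)A 3/3 · (1,4)A 3/3 · (1,6)A 1/1
Row 2: (2,1)B 3/3 · (2,3)A 4/5 · (2,4)A 5/5 · (2,6)A 3/3
Row 3: (3,1)B 4/4 · (3,2)B 4/7 · (3,3)A 4/6 · (3,5)A 6/6 · (3,6)A 4/4
Row 4: (4,1)B 3/3 · (4,2)B 3/6 · (4,3)A 3/5 · (4,4)A 5/5 · (4,5)A 5/5 · (4,6)A 4/4
Row 5: (5,3)A 4/5 · (5,6)A 3/3
Row 6: (6,1)A 1/1 · (6,2)A 3/3 · (6,3)A 2/2 · (6,6)A 1/1
The smallest same-type fraction is 3/6 at (4,2), which reduces to 1/2. Any threshold above that leaves this agent unsatisfied.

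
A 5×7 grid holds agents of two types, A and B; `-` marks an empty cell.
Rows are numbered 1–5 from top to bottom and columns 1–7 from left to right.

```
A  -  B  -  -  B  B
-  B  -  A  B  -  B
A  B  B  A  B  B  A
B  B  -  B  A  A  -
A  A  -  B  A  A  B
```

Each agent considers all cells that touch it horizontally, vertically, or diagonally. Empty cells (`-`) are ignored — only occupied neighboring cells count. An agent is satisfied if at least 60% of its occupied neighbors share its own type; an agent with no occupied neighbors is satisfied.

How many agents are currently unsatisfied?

(1,1)A 0/1 not
(1,3)B 1/2 not
(1,6)B 3/3 satisfied
(1,7)B 2/2 satisfied
(2,2)B 3/5 satisfied
(2,4)A 1/5 not
(2,5)B 3/5 satisfied
(2,7)B 3/4 satisfied
(3,1)A 0/4 not
(3,2)B 4/5 satisfied
(3,3)B 4/6 satisfied
(3,4)A 2/6 not
(3,5)B 3/7 not
(3,6)B 3/6 not
(3,7)A 1/3 not
(4,1)B 2/5 not
(4,2)B 3/6 not
(4,4)B 3/6 not
(4,5)A 4/8 not
(4,6)A 4/7 not
(5,1)A 1/3 not
(5,2)A 1/3 not
(5,4)B 1/3 not
(5,5)A 3/5 satisfied
(5,6)A 3/4 satisfied
(5,7)B 0/2 not
Unsatisfied: (1,1), (1,3), (2,4), (3,1), (3,4), (3,5), (3,6), (3,7), (4,1), (4,2), (4,4), (4,5), (4,6), (5,1), (5,2), (5,4), (5,7) — 17 in total.

17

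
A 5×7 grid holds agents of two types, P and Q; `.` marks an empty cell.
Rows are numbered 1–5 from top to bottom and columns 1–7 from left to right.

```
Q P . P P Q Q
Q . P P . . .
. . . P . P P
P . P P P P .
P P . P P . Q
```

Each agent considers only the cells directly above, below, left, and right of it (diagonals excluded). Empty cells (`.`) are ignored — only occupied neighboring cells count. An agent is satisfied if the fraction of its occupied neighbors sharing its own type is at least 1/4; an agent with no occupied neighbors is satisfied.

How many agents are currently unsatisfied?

(1,1)Q 1/2 satisfied
(1,2)P 0/1 not
(1,4)P 2/2 satisfied
(1,5)P 1/2 satisfied
(1,6)Q 1/2 satisfied
(1,7)Q 1/1 satisfied
(2,1)Q 1/1 satisfied
(2,3)P 1/1 satisfied
(2,4)P 3/3 satisfied
(3,4)P 2/2 satisfied
(3,6)P 2/2 satisfied
(3,7)P 1/1 satisfied
(4,1)P 1/1 satisfied
(4,3)P 1/1 satisfied
(4,4)P 4/4 satisfied
(4,5)P 3/3 satisfied
(4,6)P 2/2 satisfied
(5,1)P 2/2 satisfied
(5,2)P 1/1 satisfied
(5,4)P 2/2 satisfied
(5,5)P 2/2 satisfied
(5,7)Q 0/0 satisfied
Unsatisfied: (1,2) — 1 in total.

1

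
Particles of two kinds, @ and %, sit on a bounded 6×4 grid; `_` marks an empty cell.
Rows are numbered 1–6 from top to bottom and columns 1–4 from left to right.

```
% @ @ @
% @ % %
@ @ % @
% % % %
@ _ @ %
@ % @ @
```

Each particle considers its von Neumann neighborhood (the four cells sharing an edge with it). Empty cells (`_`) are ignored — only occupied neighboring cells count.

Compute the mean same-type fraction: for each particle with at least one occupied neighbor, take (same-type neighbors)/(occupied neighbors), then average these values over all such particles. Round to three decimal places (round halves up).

0.460

Row 1: (1,1)% 1/2 · (1,2)@ 2/3 · (1,3)@ 2/3 · (1,4)@ 1/2
Row 2: (2,1)% 1/3 · (2,2)@ 2/4 · (2,3)% 2/4 · (2,4)% 1/3
Row 3: (3,1)@ 1/3 · (3,2)@ 2/4 · (3,3)% 2/4 · (3,4)@ 0/3
Row 4: (4,1)% 1/3 · (4,2)% 2/3 · (4,3)% 3/4 · (4,4)% 2/3
Row 5: (5,1)@ 1/2 · (5,3)@ 1/3 · (5,4)% 1/3
Row 6: (6,1)@ 1/2 · (6,2)% 0/2 · (6,3)@ 2/3 · (6,4)@ 1/2
Sum over 23 particles: 1/2 + 2/3 + 2/3 + 1/2 + 1/3 + 2/4 + 2/4 + 1/3 + 1/3 + 2/4 + 2/4 + 0/3 + 1/3 + 2/3 + 3/4 + 2/3 + 1/2 + 1/3 + 1/3 + 1/2 + 0/2 + 2/3 + 1/2 = 127/12; mean = 127/12 ÷ 23 = 127/276 = 0.460144… → 0.460.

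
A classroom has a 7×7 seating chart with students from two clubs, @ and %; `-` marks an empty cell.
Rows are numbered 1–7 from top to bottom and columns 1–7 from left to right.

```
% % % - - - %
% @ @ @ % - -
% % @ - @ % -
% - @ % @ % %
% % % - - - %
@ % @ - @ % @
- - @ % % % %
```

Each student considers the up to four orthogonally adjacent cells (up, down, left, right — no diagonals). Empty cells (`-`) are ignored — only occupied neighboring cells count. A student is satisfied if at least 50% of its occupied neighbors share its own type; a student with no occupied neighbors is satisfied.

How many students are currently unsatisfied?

Row 1: (1,1)% 2/2 satisfied · (1,2)% 2/3 satisfied · (1,3)% 1/2 satisfied · (1,7)% 0/0 satisfied
Row 2: (2,1)% 2/3 satisfied · (2,2)@ 1/4 not · (2,3)@ 3/4 satisfied · (2,4)@ 1/2 satisfied · (2,5)% 0/2 not
Row 3: (3,1)% 3/3 satisfied · (3,2)% 1/3 not · (3,3)@ 2/3 satisfied · (3,5)@ 1/3 not · (3,6)% 1/2 satisfied
Row 4: (4,1)% 2/2 satisfied · (4,3)@ 1/3 not · (4,4)% 0/2 not · (4,5)@ 1/3 not · (4,6)% 2/3 satisfied · (4,7)% 2/2 satisfied
Row 5: (5,1)% 2/3 satisfied · (5,2)% 3/3 satisfied · (5,3)% 1/3 not · (5,7)% 1/2 satisfied
Row 6: (6,1)@ 0/2 not · (6,2)% 1/3 not · (6,3)@ 1/3 not · (6,5)@ 0/2 not · (6,6)% 1/3 not · (6,7)@ 0/3 not
Row 7: (7,3)@ 1/2 satisfied · (7,4)% 1/2 satisfied · (7,5)% 2/3 satisfied · (7,6)% 3/3 satisfied · (7,7)% 1/2 satisfied
Unsatisfied: (2,2), (2,5), (3,2), (3,5), (4,3), (4,4), (4,5), (5,3), (6,1), (6,2), (6,3), (6,5), (6,6), (6,7) — 14 in total.

14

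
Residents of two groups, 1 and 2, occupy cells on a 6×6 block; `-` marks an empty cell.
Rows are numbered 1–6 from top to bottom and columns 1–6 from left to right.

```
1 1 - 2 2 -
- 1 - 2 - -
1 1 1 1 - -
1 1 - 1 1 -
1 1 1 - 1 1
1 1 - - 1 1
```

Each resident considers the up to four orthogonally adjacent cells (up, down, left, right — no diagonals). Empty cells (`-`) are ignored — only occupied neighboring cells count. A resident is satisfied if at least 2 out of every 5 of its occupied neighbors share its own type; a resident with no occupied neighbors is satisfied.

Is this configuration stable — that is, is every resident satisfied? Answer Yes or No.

(1,1)1 1/1 ✓
(1,2)1 2/2 ✓
(1,4)2 2/2 ✓
(1,5)2 1/1 ✓
(2,2)1 2/2 ✓
(2,4)2 1/2 ✓
(3,1)1 2/2 ✓
(3,2)1 4/4 ✓
(3,3)1 2/2 ✓
(3,4)1 2/3 ✓
(4,1)1 3/3 ✓
(4,2)1 3/3 ✓
(4,4)1 2/2 ✓
(4,5)1 2/2 ✓
(5,1)1 3/3 ✓
(5,2)1 4/4 ✓
(5,3)1 1/1 ✓
(5,5)1 3/3 ✓
(5,6)1 2/2 ✓
(6,1)1 2/2 ✓
(6,2)1 2/2 ✓
(6,5)1 2/2 ✓
(6,6)1 2/2 ✓
All meet the threshold, so the configuration is stable.

Yes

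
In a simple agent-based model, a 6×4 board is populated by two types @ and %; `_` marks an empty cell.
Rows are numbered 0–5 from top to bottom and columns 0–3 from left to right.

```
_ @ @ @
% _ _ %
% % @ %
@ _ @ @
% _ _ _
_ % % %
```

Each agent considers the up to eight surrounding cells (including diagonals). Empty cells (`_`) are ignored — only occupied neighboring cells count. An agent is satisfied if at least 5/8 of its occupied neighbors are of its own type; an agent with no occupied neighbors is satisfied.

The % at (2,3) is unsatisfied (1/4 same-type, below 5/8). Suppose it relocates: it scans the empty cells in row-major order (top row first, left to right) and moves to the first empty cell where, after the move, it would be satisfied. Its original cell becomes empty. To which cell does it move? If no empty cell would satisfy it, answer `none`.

Vacating (2,3). Empty cells in order:
  (0,0): 1/2 same-type → still unsatisfied.
  (1,1): 3/6 same-type → still unsatisfied.
  (1,2): 2/6 same-type → still unsatisfied.
  (3,1): 3/6 same-type → still unsatisfied.
  (4,1): 3/5 same-type → still unsatisfied.
  (4,2): 3/5 same-type → still unsatisfied.
  (4,3): 2/4 same-type → still unsatisfied.
  (5,0): 2/2 same-type → satisfied — stop here.

(5,0)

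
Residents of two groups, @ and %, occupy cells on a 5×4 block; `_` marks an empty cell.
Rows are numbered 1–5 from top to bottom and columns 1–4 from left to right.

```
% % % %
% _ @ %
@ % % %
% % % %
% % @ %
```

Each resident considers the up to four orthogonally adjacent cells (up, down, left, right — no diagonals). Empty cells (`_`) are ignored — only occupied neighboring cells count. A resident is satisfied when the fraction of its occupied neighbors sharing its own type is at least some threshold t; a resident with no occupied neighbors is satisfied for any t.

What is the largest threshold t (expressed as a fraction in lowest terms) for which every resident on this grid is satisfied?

0/1

Row 1: (1,1)% 2/2 · (1,2)% 2/2 · (1,3)% 2/3 · (1,4)% 2/2
Row 2: (2,1)% 1/2 · (2,3)@ 0/3 · (2,4)% 2/3
Row 3: (3,1)@ 0/3 · (3,2)% 2/3 · (3,3)% 3/4 · (3,4)% 3/3
Row 4: (4,1)% 2/3 · (4,2)% 4/4 · (4,3)% 3/4 · (4,4)% 3/3
Row 5: (5,1)% 2/2 · (5,2)% 2/3 · (5,3)@ 0/3 · (5,4)% 1/2
The smallest same-type fraction is 0/3 at (2,3), which reduces to 0/1. Any threshold above that leaves this resident unsatisfied.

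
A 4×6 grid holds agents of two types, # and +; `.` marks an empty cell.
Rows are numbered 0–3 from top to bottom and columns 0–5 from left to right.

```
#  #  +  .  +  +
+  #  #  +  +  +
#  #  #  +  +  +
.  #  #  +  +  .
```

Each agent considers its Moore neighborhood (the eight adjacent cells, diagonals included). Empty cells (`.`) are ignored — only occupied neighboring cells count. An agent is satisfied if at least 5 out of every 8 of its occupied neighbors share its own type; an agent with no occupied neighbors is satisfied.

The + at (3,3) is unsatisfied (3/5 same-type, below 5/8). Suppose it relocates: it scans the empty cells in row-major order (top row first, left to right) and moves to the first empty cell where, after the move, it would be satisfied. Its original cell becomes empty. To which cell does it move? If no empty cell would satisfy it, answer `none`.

(0,3)

Vacating (3,3). Empty cells in order:
  (0,3): 4/5 same-type → satisfied — stop here.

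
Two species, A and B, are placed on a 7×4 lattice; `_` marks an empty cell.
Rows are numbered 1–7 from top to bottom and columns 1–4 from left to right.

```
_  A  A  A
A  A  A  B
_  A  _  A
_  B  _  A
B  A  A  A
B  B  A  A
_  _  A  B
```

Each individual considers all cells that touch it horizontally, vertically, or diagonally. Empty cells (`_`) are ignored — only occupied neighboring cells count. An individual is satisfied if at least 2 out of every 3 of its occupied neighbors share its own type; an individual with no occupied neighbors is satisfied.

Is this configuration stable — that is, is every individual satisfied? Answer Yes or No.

Row 1: (1,2)A 4/4 satisfied · (1,3)A 4/5 satisfied · (1,4)A 2/3 satisfied
Row 2: (2,1)A 3/3 satisfied · (2,2)A 5/5 satisfied · (2,3)A 6/7 satisfied · (2,4)B 0/4 not
Row 3: (3,2)A 3/4 satisfied · (3,4)A 2/3 satisfied
Row 4: (4,2)B 1/4 not · (4,4)A 3/3 satisfied
Row 5: (5,1)B 3/4 satisfied · (5,2)A 2/6 not · (5,3)A 5/7 satisfied · (5,4)A 4/4 satisfied
Row 6: (6,1)B 2/3 satisfied · (6,2)B 2/6 not · (6,3)A 5/7 satisfied · (6,4)A 4/5 satisfied
Row 7: (7,3)A 2/4 not · (7,4)B 0/3 not
For instance (2,4) has only 0/4 same-type neighbors, below 2/3.

No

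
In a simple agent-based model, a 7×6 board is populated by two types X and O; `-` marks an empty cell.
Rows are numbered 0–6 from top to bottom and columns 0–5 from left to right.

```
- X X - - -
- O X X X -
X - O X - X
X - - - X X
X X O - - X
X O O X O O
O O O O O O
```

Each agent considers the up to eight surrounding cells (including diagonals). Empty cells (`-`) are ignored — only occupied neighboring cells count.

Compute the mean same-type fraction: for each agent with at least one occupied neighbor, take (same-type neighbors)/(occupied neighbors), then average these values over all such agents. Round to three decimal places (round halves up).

0.686

Row 0: (0,1)X 2/3 · (0,2)X 3/4
Row 1: (1,1)O 1/5 · (1,2)X 4/6 · (1,3)X 4/5 · (1,4)X 3/3
Row 2: (2,0)X 1/2 · (2,2)O 1/4 · (2,3)X 4/5 · (2,5)X 3/3
Row 3: (3,0)X 3/3 · (3,4)X 4/4 · (3,5)X 3/3
Row 4: (4,0)X 3/4 · (4,1)X 3/6 · (4,2)O 2/4 · (4,5)X 2/4
Row 5: (5,0)X 2/5 · (5,1)O 5/8 · (5,2)O 5/7 · (5,3)X 0/6 · (5,4)O 4/6 · (5,5)O 3/4
Row 6: (6,0)O 2/3 · (6,1)O 4/5 · (6,2)O 4/5 · (6,3)O 4/5 · (6,4)O 4/5 · (6,5)O 3/3
Sum over 29 agents: 2/3 + 3/4 + 1/5 + 4/6 + 4/5 + 3/3 + 1/2 + 1/4 + 4/5 + 3/3 + 3/3 + 4/4 + 3/3 + 3/4 + 3/6 + 2/4 + 2/4 + 2/5 + 5/8 + 5/7 + 0/6 + 4/6 + 3/4 + 2/3 + 4/5 + 4/5 + 4/5 + 4/5 + 3/3 = 16721/840; mean = 16721/840 ÷ 29 = 16721/24360 = 0.686412… → 0.686.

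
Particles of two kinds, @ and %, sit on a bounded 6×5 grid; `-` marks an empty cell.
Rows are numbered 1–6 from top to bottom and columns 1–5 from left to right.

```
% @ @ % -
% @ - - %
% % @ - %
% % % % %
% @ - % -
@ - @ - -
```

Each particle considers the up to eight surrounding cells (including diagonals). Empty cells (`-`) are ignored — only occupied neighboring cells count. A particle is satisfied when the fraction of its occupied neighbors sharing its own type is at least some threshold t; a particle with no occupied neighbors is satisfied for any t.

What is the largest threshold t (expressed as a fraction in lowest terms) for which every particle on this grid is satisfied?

1/5

Row 1: (1,1)% 1/3 · (1,2)@ 2/4 · (1,3)@ 2/3 · (1,4)% 1/2
Row 2: (2,1)% 3/5 · (2,2)@ 3/7 · (2,5)% 2/2
Row 3: (3,1)% 4/5 · (3,2)% 5/7 · (3,3)@ 1/5 · (3,5)% 3/3
Row 4: (4,1)% 4/5 · (4,2)% 5/7 · (4,3)% 4/6 · (4,4)% 4/5 · (4,5)% 3/3
Row 5: (5,1)% 2/4 · (5,2)@ 2/6 · (5,4)% 3/4
Row 6: (6,1)@ 1/2 · (6,3)@ 1/2
The smallest same-type fraction is 1/5 at (3,3), which reduces to 1/5. Any threshold above that leaves this particle unsatisfied.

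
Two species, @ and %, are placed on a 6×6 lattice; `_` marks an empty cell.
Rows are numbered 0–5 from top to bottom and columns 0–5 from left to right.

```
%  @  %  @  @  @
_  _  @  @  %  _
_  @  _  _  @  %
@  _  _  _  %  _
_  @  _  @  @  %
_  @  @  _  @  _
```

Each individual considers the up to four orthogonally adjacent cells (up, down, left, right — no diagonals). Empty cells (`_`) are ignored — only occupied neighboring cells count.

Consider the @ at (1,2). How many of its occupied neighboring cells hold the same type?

1

Occupied neighbors of (1,2): (0,2)=%, (1,3)=@.
Same type (@): 1 of 2.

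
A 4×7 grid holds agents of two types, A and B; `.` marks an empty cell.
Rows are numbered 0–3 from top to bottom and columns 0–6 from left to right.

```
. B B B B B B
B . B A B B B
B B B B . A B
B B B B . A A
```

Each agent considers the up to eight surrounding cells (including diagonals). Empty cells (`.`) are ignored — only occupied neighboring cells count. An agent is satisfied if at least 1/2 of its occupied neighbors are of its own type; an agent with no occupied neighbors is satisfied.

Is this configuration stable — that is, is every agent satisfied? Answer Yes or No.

Row 0: (0,1)B 3/3 satisfied · (0,2)B 3/4 satisfied · (0,3)B 4/5 satisfied · (0,4)B 4/5 satisfied · (0,5)B 5/5 satisfied · (0,6)B 3/3 satisfied
Row 1: (1,0)B 3/3 satisfied · (1,2)B 6/7 satisfied · (1,3)A 0/7 not · (1,4)B 5/7 satisfied · (1,5)B 6/7 satisfied · (1,6)B 4/5 satisfied
Row 2: (2,0)B 4/4 satisfied · (2,1)B 7/7 satisfied · (2,2)B 6/7 satisfied · (2,3)B 5/6 satisfied · (2,5)A 2/6 not · (2,6)B 2/5 not
Row 3: (3,0)B 3/3 satisfied · (3,1)B 5/5 satisfied · (3,2)B 5/5 satisfied · (3,3)B 3/3 satisfied · (3,5)A 2/3 satisfied · (3,6)A 2/3 satisfied
For instance (1,3) has only 0/7 same-type neighbors, below 1/2.

No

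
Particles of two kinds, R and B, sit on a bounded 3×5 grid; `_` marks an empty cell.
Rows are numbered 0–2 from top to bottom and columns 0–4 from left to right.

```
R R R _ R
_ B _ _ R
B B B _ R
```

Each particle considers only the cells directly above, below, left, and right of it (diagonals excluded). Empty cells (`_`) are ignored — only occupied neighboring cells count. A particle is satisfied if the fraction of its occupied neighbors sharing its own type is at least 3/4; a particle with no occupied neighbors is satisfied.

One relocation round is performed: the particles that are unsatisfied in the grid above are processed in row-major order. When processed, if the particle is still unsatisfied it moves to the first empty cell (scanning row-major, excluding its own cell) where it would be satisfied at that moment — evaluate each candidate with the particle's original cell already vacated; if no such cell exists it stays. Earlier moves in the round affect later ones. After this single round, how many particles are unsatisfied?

0

Initially unsatisfied (in order): (0,1), (1,1).
  (0,1) → (0,3).
  (1,1): now satisfied by earlier moves; stays.
Resulting grid:
R _ R R R
_ B _ _ R
B B B _ R
All satisfied now.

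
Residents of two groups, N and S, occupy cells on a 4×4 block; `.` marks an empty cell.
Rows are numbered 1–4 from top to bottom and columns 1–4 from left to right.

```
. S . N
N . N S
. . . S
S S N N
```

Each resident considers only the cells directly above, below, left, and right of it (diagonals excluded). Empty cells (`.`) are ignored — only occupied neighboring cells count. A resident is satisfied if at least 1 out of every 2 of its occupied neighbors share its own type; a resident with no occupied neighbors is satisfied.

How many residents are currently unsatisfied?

Row 1: (1,2)S 0/0 ok · (1,4)N 0/1 unhappy
Row 2: (2,1)N 0/0 ok · (2,3)N 0/1 unhappy · (2,4)S 1/3 unhappy
Row 3: (3,4)S 1/2 ok
Row 4: (4,1)S 1/1 ok · (4,2)S 1/2 ok · (4,3)N 1/2 ok · (4,4)N 1/2 ok
Unsatisfied: (1,4), (2,3), (2,4) — 3 in total.

3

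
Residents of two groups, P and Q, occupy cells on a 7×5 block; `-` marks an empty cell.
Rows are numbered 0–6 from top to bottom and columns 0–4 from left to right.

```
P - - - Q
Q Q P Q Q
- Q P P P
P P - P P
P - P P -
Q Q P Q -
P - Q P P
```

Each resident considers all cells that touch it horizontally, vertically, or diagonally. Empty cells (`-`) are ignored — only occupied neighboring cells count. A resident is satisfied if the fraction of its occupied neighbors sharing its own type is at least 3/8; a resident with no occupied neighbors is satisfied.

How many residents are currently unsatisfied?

Row 0: (0,0)P 0/2 unhappy · (0,4)Q 2/2 ok
Row 1: (1,0)Q 2/3 ok · (1,1)Q 2/5 ok · (1,2)P 2/5 ok · (1,3)Q 2/6 unhappy · (1,4)Q 2/4 ok
Row 2: (2,1)Q 2/6 unhappy · (2,2)P 4/7 ok · (2,3)P 5/7 ok · (2,4)P 3/5 ok
Row 3: (3,0)P 2/3 ok · (3,1)P 4/5 ok · (3,3)P 6/6 ok · (3,4)P 4/4 ok
Row 4: (4,0)P 2/4 ok · (4,2)P 4/6 ok · (4,3)P 4/5 ok
Row 5: (5,0)Q 1/3 unhappy · (5,1)Q 2/6 unhappy · (5,2)P 3/6 ok · (5,3)Q 1/6 unhappy
Row 6: (6,0)P 0/2 unhappy · (6,2)Q 2/4 ok · (6,3)P 2/4 ok · (6,4)P 1/2 ok
Unsatisfied: (0,0), (1,3), (2,1), (5,0), (5,1), (5,3), (6,0) — 7 in total.

7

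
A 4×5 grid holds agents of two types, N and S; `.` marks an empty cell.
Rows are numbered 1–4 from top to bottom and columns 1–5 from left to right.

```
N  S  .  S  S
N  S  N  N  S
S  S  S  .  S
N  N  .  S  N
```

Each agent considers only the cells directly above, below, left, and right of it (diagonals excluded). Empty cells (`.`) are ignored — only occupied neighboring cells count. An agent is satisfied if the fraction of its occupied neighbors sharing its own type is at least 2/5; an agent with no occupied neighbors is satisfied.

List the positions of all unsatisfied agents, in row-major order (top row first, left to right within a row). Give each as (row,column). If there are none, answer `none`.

(2,1), (2,3), (2,4), (3,1), (4,4), (4,5)

(1,1)N 1/2 satisfied
(1,2)S 1/2 satisfied
(1,4)S 1/2 satisfied
(1,5)S 2/2 satisfied
(2,1)N 1/3 not
(2,2)S 2/4 satisfied
(2,3)N 1/3 not
(2,4)N 1/3 not
(2,5)S 2/3 satisfied
(3,1)S 1/3 not
(3,2)S 3/4 satisfied
(3,3)S 1/2 satisfied
(3,5)S 1/2 satisfied
(4,1)N 1/2 satisfied
(4,2)N 1/2 satisfied
(4,4)S 0/1 not
(4,5)N 0/2 not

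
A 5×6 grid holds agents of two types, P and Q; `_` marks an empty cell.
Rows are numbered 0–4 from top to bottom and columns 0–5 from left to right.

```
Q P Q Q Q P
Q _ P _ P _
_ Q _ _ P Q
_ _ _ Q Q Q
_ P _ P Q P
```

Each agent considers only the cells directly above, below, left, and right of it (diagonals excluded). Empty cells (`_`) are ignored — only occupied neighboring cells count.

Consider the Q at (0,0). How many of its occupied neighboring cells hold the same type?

Occupied neighbors of (0,0): (1,0)=Q, (0,1)=P.
Same type (Q): 1 of 2.

1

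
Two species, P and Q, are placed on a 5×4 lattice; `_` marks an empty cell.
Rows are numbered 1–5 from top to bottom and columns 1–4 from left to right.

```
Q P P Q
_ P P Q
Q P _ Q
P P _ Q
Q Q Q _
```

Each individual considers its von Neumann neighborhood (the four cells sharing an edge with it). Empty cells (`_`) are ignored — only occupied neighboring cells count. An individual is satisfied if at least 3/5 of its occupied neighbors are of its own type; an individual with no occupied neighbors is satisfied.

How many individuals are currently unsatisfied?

(1,1)Q 0/1 unhappy
(1,2)P 2/3 ok
(1,3)P 2/3 ok
(1,4)Q 1/2 unhappy
(2,2)P 3/3 ok
(2,3)P 2/3 ok
(2,4)Q 2/3 ok
(3,1)Q 0/2 unhappy
(3,2)P 2/3 ok
(3,4)Q 2/2 ok
(4,1)P 1/3 unhappy
(4,2)P 2/3 ok
(4,4)Q 1/1 ok
(5,1)Q 1/2 unhappy
(5,2)Q 2/3 ok
(5,3)Q 1/1 ok
Unsatisfied: (1,1), (1,4), (3,1), (4,1), (5,1) — 5 in total.

5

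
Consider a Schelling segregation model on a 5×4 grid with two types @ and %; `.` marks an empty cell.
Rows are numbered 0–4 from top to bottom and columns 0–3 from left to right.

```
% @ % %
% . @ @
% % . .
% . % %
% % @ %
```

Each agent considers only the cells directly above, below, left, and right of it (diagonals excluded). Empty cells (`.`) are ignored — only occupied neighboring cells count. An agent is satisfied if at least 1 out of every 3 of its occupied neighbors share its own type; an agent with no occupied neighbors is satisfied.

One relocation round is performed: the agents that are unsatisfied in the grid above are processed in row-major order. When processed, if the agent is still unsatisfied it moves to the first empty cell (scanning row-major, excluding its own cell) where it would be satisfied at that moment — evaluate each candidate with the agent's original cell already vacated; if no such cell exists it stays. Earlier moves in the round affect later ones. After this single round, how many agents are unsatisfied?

0

Initially unsatisfied (in order): (0,1), (4,2).
  (0,1) → (1,1).
  (4,2) → (0,1).
Resulting grid:
% @ % %
% @ @ @
% % . .
% . % %
% % . %
All satisfied now.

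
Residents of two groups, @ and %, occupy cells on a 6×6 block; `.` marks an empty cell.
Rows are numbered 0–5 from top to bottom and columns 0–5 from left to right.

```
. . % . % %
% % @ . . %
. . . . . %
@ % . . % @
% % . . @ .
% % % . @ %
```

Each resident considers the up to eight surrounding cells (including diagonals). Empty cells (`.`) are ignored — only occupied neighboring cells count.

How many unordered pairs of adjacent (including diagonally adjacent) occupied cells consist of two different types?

10

Scan each occupied cell's neighbors to the right and below (and the two forward diagonals) so each pair is counted once.
Row 0: %(0,2)–@(1,2)≠ %(0,2)–%(1,1)= %(0,4)–%(0,5)= %(0,4)–%(1,5)= %(0,5)–%(1,5)=  → 1/5 unlike.
Row 1: %(1,0)–%(1,1)= %(1,1)–@(1,2)≠ %(1,5)–%(2,5)=  → 1/3 unlike.
Row 2: %(2,5)–@(3,5)≠ %(2,5)–%(3,4)=  → 1/2 unlike.
Row 3: @(3,0)–%(3,1)≠ @(3,0)–%(4,0)≠ @(3,0)–%(4,1)≠ %(3,1)–%(4,1)= %(3,1)–%(4,0)= %(3,4)–@(3,5)≠ %(3,4)–@(4,4)≠ @(3,5)–@(4,4)=  → 5/8 unlike.
Row 4: %(4,0)–%(4,1)= %(4,0)–%(5,0)= %(4,0)–%(5,1)= %(4,1)–%(5,1)= %(4,1)–%(5,2)= %(4,1)–%(5,0)= @(4,4)–@(5,4)= @(4,4)–%(5,5)≠  → 1/8 unlike.
Row 5: %(5,0)–%(5,1)= %(5,1)–%(5,2)= @(5,4)–%(5,5)≠  → 1/3 unlike.
Total adjacent occupied pairs: 29; unlike-type pairs: 10.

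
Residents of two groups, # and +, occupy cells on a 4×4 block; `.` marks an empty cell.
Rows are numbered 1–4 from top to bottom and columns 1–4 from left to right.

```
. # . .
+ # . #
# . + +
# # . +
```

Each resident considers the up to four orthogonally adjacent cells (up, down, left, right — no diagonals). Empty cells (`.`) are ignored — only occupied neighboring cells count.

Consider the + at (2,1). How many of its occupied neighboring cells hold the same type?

Occupied neighbors of (2,1): (3,1)=#, (2,2)=#.
Same type (+): 0 of 2.

0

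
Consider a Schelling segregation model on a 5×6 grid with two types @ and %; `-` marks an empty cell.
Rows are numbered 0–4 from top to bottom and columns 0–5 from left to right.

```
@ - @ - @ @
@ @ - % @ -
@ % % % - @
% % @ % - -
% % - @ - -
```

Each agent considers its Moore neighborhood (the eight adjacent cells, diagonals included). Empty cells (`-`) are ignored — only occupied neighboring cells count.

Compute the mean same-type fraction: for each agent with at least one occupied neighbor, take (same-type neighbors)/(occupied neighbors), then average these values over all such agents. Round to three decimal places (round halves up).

Row 0: (0,0)@ 2/2 · (0,2)@ 1/2 · (0,4)@ 2/3 · (0,5)@ 2/2
Row 1: (1,0)@ 3/4 · (1,1)@ 4/6 · (1,3)% 2/5 · (1,4)@ 3/5
Row 2: (2,0)@ 2/5 · (2,1)% 3/7 · (2,2)% 5/7 · (2,3)% 3/5 · (2,5)@ 1/1
Row 3: (3,0)% 4/5 · (3,1)% 5/7 · (3,2)@ 1/7 · (3,3)% 2/4
Row 4: (4,0)% 3/3 · (4,1)% 3/4 · (4,3)@ 1/2
Sum over 20 agents: 2/2 + 1/2 + 2/3 + 2/2 + 3/4 + 4/6 + 2/5 + 3/5 + 2/5 + 3/7 + 5/7 + 3/5 + 1/1 + 4/5 + 5/7 + 1/7 + 2/4 + 3/3 + 3/4 + 1/2 = 197/15; mean = 197/15 ÷ 20 = 197/300 = 0.656666… → 0.657.

0.657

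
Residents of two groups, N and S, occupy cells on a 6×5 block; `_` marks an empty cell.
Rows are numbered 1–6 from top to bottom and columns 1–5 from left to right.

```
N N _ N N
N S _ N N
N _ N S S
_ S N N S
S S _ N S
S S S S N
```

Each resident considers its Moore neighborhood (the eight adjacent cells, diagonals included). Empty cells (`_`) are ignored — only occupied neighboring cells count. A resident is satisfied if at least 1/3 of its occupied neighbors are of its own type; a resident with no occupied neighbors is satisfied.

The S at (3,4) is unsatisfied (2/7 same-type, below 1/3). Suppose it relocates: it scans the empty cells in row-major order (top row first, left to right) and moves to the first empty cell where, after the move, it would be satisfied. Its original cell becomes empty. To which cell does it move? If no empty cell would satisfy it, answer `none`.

Vacating (3,4). Empty cells in order:
  (1,3): 1/4 same-type → still unsatisfied.
  (2,3): 1/5 same-type → still unsatisfied.
  (3,2): 2/6 same-type → satisfied — stop here.

(3,2)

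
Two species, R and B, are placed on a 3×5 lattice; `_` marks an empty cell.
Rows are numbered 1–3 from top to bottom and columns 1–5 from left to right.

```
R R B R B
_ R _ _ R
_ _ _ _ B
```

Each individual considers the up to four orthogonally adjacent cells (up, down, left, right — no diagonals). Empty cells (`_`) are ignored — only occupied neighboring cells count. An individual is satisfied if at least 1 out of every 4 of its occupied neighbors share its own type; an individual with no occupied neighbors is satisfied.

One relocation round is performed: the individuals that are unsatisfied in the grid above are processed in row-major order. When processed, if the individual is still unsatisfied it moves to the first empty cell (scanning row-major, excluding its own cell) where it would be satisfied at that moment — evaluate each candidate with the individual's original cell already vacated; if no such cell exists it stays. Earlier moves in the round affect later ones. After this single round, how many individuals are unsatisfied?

Initially unsatisfied (in order): (1,3), (1,4), (1,5), (2,5), (3,5).
  (1,3) → (3,1).
  (1,4) → (1,3).
  (1,5) → (2,1).
  (2,5) → (1,4).
  (3,5): now satisfied by earlier moves; stays.
Resulting grid:
R R R R _
B R _ _ _
B _ _ _ B
All satisfied now.

0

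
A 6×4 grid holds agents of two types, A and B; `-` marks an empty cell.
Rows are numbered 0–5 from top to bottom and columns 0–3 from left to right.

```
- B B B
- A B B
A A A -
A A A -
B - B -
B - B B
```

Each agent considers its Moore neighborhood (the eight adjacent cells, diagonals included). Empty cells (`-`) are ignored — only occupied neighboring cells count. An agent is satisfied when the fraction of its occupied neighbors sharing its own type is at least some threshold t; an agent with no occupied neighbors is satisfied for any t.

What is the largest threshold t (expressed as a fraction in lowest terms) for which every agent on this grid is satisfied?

Row 0: (0,1)B 2/3 · (0,2)B 4/5 · (0,3)B 3/3
Row 1: (1,1)A 3/6 · (1,2)B 4/7 · (1,3)B 3/4
Row 2: (2,0)A 4/4 · (2,1)A 6/7 · (2,2)A 4/6
Row 3: (3,0)A 3/4 · (3,1)A 5/7 · (3,2)A 3/4
Row 4: (4,0)B 1/3 · (4,2)B 2/4
Row 5: (5,0)B 1/1 · (5,2)B 2/2 · (5,3)B 2/2
The smallest same-type fraction is 1/3 at (4,0), which reduces to 1/3. Any threshold above that leaves this agent unsatisfied.

1/3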